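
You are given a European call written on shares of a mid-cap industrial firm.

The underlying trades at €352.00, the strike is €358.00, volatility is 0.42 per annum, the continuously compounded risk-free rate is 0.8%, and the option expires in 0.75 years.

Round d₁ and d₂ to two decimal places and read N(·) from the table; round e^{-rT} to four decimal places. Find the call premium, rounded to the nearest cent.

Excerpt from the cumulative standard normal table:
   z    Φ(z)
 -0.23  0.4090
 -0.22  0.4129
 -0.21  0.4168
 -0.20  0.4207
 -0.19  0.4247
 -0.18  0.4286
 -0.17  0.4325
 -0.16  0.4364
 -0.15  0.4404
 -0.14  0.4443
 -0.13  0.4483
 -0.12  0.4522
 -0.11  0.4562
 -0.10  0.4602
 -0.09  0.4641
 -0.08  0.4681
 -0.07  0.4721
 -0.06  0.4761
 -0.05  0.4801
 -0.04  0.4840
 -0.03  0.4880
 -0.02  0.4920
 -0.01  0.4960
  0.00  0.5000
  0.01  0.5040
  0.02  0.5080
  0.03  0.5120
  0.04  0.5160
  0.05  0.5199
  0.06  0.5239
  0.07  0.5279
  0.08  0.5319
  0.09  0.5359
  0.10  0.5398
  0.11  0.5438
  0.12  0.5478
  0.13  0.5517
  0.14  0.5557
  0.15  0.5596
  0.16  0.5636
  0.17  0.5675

€48.66

T = 0.75;  σ√T = 0.3637
d₁ = [ln(352/358) + (0.008 + 0.42²/2)·0.75] / 0.3637 = [-0.0169 + 0.0721] / 0.3637 = 0.1519 ≈ 0.15
d₂ = d₁ − σ√T = 0.1519 − 0.3637 = -0.2118 ≈ -0.21
exp(−rT) = exp(−0.008·0.75) = 0.9940
N(d₁) = N(0.15) = 0.5596;  N(d₂) = N(-0.21) = 0.4168
C = 352·0.5596 − 358·0.9940·0.4168 = 196.9792 − 148.3191 = 48.6601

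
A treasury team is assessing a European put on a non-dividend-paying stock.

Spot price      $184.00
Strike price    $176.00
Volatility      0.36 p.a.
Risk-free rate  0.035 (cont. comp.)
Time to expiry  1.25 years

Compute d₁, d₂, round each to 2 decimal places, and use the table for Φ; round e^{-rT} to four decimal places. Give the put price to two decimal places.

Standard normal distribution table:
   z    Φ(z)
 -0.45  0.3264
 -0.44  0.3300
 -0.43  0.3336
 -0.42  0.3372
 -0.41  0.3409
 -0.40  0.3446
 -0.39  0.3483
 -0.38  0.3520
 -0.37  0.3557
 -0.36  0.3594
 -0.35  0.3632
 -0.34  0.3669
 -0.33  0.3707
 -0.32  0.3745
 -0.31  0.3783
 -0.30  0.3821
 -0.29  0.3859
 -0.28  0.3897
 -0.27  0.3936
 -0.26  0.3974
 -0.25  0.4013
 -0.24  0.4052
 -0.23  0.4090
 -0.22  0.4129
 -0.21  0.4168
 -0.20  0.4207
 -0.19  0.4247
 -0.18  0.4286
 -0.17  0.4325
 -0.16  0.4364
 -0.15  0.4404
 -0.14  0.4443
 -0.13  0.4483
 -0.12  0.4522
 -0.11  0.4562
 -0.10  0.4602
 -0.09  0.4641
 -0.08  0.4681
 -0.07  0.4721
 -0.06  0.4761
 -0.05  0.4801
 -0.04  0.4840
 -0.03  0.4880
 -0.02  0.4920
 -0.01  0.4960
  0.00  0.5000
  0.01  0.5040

T = 1.25;  σ√T = 0.4025
ln(S/K) + (r + σ²/2)T = ln(184/176) + (0.035 + 0.36²/2)·1.25 = 0.0445 + 0.1247 = 0.1692
d₁ = 0.1692 / 0.4025 = 0.4204 ⇒ 0.42
d₂ = d₁ − σ√T = 0.4204 − 0.4025 = 0.0179 ⇒ 0.02
e^(−rT) = e^(−0.035·1.25) = 0.9572
N(−d₂) = N(-0.02) = 0.4920;  N(−d₁) = N(-0.42) = 0.3372
P = 176·0.9572·0.4920 − 184·0.3372 = 82.8859 − 62.0448 = 20.8411

$20.84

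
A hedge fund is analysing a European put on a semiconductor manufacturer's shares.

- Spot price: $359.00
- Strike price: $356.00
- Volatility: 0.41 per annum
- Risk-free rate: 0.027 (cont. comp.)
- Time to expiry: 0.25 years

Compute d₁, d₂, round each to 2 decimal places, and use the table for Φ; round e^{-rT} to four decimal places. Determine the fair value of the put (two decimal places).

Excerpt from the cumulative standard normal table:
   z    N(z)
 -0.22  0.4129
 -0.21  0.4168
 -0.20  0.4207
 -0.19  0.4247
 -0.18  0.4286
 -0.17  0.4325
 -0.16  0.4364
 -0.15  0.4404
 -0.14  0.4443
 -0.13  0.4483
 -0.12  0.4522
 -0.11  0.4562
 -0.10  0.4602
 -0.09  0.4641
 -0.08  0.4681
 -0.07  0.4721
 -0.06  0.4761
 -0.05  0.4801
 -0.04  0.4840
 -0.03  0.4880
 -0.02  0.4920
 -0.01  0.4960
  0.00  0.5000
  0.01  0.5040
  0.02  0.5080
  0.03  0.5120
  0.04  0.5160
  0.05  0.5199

$27.18

σ√T = 0.41 × 0.5000 = 0.2050
d₁ = [ln(359/356) + (0.027 + 0.41²/2)·0.25] / 0.2050 = [0.0084 + 0.0278] / 0.2050 = 0.1764 which rounds to 0.18
d₂ = d₁ − σ√T = 0.1764 − 0.2050 = -0.0286 which rounds to -0.03
e^(−rT) = e^(−0.027·0.25) = 0.9933
P = 356·0.9933·N(0.03) − 359·N(-0.18) = 356·0.9933·0.5120 − 359·0.4286 = 181.0508 − 153.8674 = 27.1834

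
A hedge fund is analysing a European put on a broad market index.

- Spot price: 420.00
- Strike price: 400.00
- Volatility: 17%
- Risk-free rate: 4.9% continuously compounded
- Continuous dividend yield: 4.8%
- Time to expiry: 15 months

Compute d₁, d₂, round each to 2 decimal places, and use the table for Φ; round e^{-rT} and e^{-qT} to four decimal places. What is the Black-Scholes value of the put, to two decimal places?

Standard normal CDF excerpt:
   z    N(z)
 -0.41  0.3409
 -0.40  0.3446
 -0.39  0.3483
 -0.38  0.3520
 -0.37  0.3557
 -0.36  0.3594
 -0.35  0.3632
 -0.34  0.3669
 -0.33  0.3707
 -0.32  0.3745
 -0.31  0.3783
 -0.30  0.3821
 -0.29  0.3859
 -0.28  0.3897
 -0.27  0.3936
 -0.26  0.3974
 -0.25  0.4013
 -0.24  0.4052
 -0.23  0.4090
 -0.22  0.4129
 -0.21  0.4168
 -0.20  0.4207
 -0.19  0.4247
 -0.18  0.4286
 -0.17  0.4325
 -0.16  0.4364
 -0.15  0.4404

20.56

T = 1.25;  σ√T = 0.1901
ln(S/K) + (r − q + σ²/2)T = ln(420/400) + (0.049 − 0.048 + 0.17²/2)·1.25 = 0.0488 + 0.0193 = 0.0681
d₁ = 0.0681 / 0.1901 = 0.3583 → 0.36
d₂ = d₁ − σ√T = 0.3583 − 0.1901 = 0.1682 → 0.17
exp(−qT) = exp(−0.048·1.25) = 0.9418;  exp(−rT) = exp(−0.049·1.25) = 0.9406
N(−d₂) = N(-0.17) = 0.4325;  N(−d₁) = N(-0.36) = 0.3594
P = 400·0.9406·0.4325 − 420·0.9418·0.3594 = 162.7238 − 142.1628 = 20.5610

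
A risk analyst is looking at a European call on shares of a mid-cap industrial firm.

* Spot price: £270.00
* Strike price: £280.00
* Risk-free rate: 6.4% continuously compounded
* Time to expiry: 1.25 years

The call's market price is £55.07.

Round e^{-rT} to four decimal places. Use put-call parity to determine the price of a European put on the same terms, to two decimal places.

e^(−rT) = e^(−0.064·1.25) = 0.9231
Put-call parity: C − P = S − K·e^(−rT) = 270 − 280·0.9231 = 270 − 258.4680 = 11.5320
P = C − (C − P) = 55.07 − (11.5320) = 43.5380

£43.54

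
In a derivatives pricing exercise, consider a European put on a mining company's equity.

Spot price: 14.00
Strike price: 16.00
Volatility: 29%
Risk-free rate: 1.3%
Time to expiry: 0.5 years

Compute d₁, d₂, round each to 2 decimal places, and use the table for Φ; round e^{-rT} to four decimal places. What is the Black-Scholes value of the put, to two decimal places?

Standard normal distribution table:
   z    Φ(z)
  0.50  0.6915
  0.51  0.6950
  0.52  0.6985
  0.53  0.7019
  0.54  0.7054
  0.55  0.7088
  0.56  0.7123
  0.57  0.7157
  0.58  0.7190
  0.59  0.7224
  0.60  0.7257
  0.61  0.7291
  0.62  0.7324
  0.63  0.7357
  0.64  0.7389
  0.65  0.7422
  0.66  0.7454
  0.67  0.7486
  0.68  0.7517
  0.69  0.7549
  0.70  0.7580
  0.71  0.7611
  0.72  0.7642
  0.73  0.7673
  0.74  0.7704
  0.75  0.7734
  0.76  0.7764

σ√T = 0.29 × 0.7071 = 0.2051
ln(S/K) + (r + σ²/2)T = ln(14/16) + (0.013 + 0.29²/2)·0.5 = -0.1335 + 0.0275 = -0.1060
d₁ = -0.1060 / 0.2051 = -0.5170 ≈ -0.52
d₂ = d₁ − σ√T = -0.5170 − 0.2051 = -0.7220 ≈ -0.72
e^(−rT) = e^(−0.013·0.5) = 0.9935
P = 16·0.9935·N(0.72) − 14·N(0.52) = 16·0.9935·0.7642 − 14·0.6985 = 12.1477 − 9.7790 = 2.3687

2.37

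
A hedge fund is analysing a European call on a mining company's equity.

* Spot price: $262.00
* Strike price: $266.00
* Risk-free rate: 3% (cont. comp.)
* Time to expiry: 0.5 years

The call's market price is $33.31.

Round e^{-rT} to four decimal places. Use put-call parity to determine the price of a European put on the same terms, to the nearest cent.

e^(−rT) = e^(−0.03·0.5) = 0.9851
Put-call parity: C − P = S − K·e^(−rT) = 262 − 266·0.9851 = 262 − 262.0366 = -0.0366
P = C − (C − P) = 33.31 − (-0.0366) = 33.3466

$33.35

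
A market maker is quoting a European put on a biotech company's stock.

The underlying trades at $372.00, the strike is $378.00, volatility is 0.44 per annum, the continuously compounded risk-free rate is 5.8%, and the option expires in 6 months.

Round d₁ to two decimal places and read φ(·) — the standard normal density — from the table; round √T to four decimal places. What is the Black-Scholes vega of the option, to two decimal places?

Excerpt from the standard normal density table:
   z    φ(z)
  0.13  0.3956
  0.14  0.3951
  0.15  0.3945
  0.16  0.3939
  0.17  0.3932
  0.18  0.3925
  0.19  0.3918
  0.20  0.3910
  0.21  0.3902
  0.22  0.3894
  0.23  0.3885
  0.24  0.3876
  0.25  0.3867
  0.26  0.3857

σ√T = 0.44·√0.5 = 0.3111
d₁ = [ln(372/378) + (0.058 + ½·0.44²)·0.5] / (σ√T) = (-0.0160 + 0.0774) / 0.3111 = 0.1973 which rounds to 0.20
√T = √0.5 = 0.7071
φ(d₁) = φ(0.20) = 0.3910
vega = S·φ(d₁)·√T = 372·0.3910·0.7071 = 102.8491
(Call and put vega coincide under Black-Scholes.)

102.85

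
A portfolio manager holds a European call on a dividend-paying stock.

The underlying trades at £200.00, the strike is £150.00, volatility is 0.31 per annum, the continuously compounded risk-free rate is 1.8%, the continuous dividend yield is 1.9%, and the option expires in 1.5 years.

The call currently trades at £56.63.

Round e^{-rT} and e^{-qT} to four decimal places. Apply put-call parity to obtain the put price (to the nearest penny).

exp(−qT) = exp(−0.019·1.5) = 0.9719;  exp(−rT) = exp(−0.018·1.5) = 0.9734
Put-call parity: C − P = S·e^(−qT) − K·e^(−rT) = 200·0.9719 − 150·0.9734 = 194.3800 − 146.0100 = 48.3700
P = C − (C − P) = 56.63 − (48.3700) = 8.2600

£8.26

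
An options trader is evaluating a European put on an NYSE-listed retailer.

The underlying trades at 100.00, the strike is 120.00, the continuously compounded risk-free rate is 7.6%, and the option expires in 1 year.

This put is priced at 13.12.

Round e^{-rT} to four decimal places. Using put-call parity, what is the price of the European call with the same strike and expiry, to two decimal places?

1.90

e^(−rT) = e^(−0.076·1) = 0.9268
Put-call parity: C − P = S − K·e^(−rT) = 100 − 120·0.9268 = 100 − 111.2160 = -11.2160
C = P + (C − P) = 13.12 + (-11.2160) = 1.9040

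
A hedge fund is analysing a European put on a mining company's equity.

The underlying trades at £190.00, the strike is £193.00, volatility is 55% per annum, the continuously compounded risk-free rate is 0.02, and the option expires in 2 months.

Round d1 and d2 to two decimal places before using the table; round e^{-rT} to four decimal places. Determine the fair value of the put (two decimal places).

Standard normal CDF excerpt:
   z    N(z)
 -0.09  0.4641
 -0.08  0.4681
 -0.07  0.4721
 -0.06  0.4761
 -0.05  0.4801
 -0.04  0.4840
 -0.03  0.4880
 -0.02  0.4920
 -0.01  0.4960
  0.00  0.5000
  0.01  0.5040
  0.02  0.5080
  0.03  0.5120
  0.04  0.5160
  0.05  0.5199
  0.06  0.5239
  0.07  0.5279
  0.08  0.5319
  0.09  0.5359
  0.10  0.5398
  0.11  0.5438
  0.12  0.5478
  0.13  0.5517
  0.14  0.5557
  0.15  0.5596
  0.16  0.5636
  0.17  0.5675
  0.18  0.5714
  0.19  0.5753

σ√T = 0.55·√0.1667 = 0.2245
d₁ = [ln(190/193) + (0.02 + ½·0.55²)·0.1667] / (σ√T) = (-0.0157 + 0.0285) / 0.2245 = 0.0573 ⇒ 0.06
d₂ = 0.0573 − 0.2245 = -0.1672 ⇒ -0.17
e^(−rT) = e^(−0.02·0.1667) = 0.9967
N(−d₂) = N(0.17) = 0.5675;  N(−d₁) = N(-0.06) = 0.4761
P = 193·0.9967·0.5675 − 190·0.4761 = 109.1661 − 90.4590 = 18.7071

£18.71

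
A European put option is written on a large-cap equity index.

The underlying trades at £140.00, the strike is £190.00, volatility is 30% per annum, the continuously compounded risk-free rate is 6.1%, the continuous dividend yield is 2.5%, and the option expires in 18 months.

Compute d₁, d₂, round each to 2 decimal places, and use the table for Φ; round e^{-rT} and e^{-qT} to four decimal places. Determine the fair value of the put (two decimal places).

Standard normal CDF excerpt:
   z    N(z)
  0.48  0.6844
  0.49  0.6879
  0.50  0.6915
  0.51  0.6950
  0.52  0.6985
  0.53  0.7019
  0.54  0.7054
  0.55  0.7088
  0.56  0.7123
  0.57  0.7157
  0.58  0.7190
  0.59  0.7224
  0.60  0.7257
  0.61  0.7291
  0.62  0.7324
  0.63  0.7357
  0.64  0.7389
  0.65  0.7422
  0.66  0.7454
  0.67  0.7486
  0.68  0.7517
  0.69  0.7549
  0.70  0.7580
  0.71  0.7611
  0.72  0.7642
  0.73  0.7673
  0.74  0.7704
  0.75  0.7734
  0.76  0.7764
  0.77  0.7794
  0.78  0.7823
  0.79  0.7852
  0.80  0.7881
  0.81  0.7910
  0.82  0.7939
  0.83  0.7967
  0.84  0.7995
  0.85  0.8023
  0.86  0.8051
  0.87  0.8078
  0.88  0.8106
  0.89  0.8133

£46.82

σ√T = 0.3 × 1.2247 = 0.3674
d₁ = [ln(140/190) + (0.061 − 0.025 + ½·0.3²)·1.5] / (σ√T) = (-0.3054 + 0.1215) / 0.3674 = -0.5005 ⇒ -0.50
d₂ = -0.5005 − 0.3674 = -0.8679 ⇒ -0.87
e^(−qT) = e^(−0.025·1.5) = 0.9632;  e^(−rT) = e^(−0.061·1.5) = 0.9126
P = 190·0.9126·N(0.87) − 140·0.9632·N(0.50) = 190·0.9126·0.8078 − 140·0.9632·0.6915 = 140.0677 − 93.2474 = 46.8203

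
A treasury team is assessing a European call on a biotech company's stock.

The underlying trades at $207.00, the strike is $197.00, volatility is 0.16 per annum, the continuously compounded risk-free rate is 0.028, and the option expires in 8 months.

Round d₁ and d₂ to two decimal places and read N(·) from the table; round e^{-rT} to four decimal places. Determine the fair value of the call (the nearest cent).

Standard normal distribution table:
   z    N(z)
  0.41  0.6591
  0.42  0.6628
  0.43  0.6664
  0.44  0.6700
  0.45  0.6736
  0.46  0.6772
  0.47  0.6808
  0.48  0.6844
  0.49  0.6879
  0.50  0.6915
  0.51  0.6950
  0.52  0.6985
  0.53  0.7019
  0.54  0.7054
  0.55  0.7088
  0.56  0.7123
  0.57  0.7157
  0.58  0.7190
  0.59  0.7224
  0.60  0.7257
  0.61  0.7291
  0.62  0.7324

T = 0.6667;  σ√T = 0.1306
ln(S/K) + (r + σ²/2)T = ln(207/197) + (0.028 + 0.16²/2)·0.6667 = 0.0495 + 0.0272 = 0.0767
d₁ = 0.0767 / 0.1306 = 0.5872 → 0.59
d₂ = d₁ − σ√T = 0.5872 − 0.1306 = 0.4566 → 0.46
exp(−rT) = exp(−0.028·0.6667) = 0.9815
C = 207·N(0.59) − 197·0.9815·N(0.46) = 207·0.7224 − 197·0.9815·0.6772 = 149.5368 − 130.9403 = 18.5965

$18.60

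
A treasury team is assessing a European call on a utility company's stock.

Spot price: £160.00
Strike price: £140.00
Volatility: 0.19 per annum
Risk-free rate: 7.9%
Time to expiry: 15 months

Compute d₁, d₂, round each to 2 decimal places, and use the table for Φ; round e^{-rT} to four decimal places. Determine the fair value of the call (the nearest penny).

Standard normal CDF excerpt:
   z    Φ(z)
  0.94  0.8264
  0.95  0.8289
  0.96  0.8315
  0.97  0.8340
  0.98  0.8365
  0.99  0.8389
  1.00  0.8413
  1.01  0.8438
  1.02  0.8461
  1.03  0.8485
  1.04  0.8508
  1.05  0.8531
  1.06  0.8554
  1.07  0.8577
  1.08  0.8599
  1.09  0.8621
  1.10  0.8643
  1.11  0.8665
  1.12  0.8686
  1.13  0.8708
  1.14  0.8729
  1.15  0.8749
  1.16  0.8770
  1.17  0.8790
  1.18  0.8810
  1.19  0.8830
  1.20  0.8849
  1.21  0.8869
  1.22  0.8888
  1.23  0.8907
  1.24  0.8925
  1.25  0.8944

£35.18

σ√T = 0.19 × 1.1180 = 0.2124
ln(S/K) + (r + σ²/2)T = ln(160/140) + (0.079 + 0.19²/2)·1.25 = 0.1335 + 0.1213 = 0.2548
d₁ = 0.2548 / 0.2124 = 1.1997 ≈ 1.20
d₂ = d₁ − σ√T = 1.1997 − 0.2124 = 0.9873 ≈ 0.99
e^(−rT) = e^(−0.079·1.25) = 0.9060
N(d₁) = N(1.20) = 0.8849;  N(d₂) = N(0.99) = 0.8389
C = 160·0.8849 − 140·0.9060·0.8389 = 141.5840 − 106.4061 = 35.1779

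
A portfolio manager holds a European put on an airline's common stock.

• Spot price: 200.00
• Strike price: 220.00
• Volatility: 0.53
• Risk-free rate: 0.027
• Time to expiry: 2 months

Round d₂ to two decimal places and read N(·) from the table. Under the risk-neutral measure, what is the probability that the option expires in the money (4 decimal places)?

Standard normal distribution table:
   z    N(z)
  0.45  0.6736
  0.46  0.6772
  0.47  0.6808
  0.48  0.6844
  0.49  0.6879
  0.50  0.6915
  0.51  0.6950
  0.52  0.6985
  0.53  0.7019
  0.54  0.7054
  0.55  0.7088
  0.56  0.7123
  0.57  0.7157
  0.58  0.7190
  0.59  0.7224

T = 0.1667;  σ√T = 0.2164
ln(S/K) + (r + σ²/2)T = ln(200/220) + (0.027 + 0.53²/2)·0.1667 = -0.0953 + 0.0279 = -0.0674
d₁ = -0.0674 / 0.2164 = -0.3115 → -0.31
d₂ = d₁ − σ√T = -0.3115 − 0.2164 = -0.5279 → -0.53
Risk-neutral Pr[S_T < K] = N(−d₂) = N(0.53) = 0.7019

0.7019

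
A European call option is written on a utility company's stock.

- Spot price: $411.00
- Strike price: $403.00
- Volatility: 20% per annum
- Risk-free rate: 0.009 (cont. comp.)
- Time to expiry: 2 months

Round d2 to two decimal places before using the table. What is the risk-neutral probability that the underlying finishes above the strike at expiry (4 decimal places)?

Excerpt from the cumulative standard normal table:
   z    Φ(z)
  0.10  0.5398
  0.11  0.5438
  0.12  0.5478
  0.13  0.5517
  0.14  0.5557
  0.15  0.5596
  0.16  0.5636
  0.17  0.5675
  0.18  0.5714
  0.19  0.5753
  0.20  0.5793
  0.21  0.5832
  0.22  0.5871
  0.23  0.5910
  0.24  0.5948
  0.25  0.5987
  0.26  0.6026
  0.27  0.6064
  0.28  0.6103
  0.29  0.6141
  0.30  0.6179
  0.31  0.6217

0.5871

T = 0.1667;  σ√T = 0.0816
d₁ = [ln(411/403) + (0.009 + ½·0.2²)·0.1667] / (σ√T) = (0.0197 + 0.0048) / 0.0816 = 0.2999 → 0.30
d₂ = 0.2999 − 0.0816 = 0.2183 → 0.22
Risk-neutral Pr[S_T > K] = N(d₂) = N(0.22) = 0.5871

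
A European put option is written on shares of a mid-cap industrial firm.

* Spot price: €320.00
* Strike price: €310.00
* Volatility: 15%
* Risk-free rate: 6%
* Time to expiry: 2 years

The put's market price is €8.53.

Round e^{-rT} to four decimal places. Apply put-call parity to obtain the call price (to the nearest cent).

€53.59

e^(−rT) = e^(−0.06·2) = 0.8869
Put-call parity: C − P = S − K·e^(−rT) = 320 − 310·0.8869 = 320 − 274.9390 = 45.0610
C = P + (C − P) = 8.53 + (45.0610) = 53.5910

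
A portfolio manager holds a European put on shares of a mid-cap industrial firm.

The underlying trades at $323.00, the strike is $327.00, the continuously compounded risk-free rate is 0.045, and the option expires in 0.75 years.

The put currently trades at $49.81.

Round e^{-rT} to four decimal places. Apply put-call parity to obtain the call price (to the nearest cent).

exp(−rT) = exp(−0.045·0.75) = 0.9668
Put-call parity: C − P = S − K·e^(−rT) = 323 − 327·0.9668 = 323 − 316.1436 = 6.8564
C = P + (C − P) = 49.81 + (6.8564) = 56.6664

$56.67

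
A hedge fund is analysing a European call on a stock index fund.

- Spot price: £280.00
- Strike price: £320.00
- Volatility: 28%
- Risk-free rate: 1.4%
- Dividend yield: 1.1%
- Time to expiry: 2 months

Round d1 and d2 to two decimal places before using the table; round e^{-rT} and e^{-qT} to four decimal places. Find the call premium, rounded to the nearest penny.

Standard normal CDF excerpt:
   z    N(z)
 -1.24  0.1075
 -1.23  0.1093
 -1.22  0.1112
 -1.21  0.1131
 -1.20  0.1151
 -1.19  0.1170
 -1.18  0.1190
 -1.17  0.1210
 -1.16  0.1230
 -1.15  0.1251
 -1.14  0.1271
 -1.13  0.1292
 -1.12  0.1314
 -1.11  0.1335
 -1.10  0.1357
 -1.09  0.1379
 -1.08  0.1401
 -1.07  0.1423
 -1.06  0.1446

T = 0.1667;  σ√T = 0.1143
d₁ = [ln(280/320) + (0.014 − 0.011 + 0.28²/2)·0.1667] / 0.1143 = [-0.1335 + 0.0070] / 0.1143 = -1.1066 which rounds to -1.11
d₂ = d₁ − σ√T = -1.1066 − 0.1143 = -1.2209 which rounds to -1.22
exp(−qT) = exp(−0.011·0.1667) = 0.9982;  exp(−rT) = exp(−0.014·0.1667) = 0.9977
N(d₁) = N(-1.11) = 0.1335;  N(d₂) = N(-1.22) = 0.1112
C = 280·0.9982·0.1335 − 320·0.9977·0.1112 = 37.3127 − 35.5022 = 1.8106

£1.81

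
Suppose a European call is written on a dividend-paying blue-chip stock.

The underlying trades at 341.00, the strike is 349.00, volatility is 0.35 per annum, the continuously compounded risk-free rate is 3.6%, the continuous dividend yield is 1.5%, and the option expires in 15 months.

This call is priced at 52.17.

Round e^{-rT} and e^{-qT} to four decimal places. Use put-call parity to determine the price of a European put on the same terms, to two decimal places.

exp(−qT) = exp(−0.015·1.25) = 0.9814;  exp(−rT) = exp(−0.036·1.25) = 0.9560
Put-call parity: C − P = S·e^(−qT) − K·e^(−rT) = 341·0.9814 − 349·0.9560 = 334.6574 − 333.6440 = 1.0134
P = C − (C − P) = 52.17 − (1.0134) = 51.1566

51.16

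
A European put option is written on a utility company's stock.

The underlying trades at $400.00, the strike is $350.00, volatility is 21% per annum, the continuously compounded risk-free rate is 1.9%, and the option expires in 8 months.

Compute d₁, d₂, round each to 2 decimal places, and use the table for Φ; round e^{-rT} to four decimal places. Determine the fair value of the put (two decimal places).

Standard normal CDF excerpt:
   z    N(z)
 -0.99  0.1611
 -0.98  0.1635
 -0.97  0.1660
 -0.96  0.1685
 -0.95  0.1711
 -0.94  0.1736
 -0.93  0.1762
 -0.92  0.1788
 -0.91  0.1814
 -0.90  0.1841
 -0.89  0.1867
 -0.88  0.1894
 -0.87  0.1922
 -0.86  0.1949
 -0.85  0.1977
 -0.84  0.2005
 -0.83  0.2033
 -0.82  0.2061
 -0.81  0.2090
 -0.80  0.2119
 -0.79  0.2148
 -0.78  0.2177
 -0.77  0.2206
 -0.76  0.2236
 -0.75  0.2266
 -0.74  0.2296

T = 0.6667;  σ√T = 0.1715
d₁ = [ln(400/350) + (0.019 + 0.21²/2)·0.6667] / 0.1715 = [0.1335 + 0.0274] / 0.1715 = 0.9384 → 0.94
d₂ = d₁ − σ√T = 0.9384 − 0.1715 = 0.7669 → 0.77
e^(−rT) = e^(−0.019·0.6667) = 0.9874
N(−d₂) = N(-0.77) = 0.2206;  N(−d₁) = N(-0.94) = 0.1736
P = 350·0.9874·0.2206 − 400·0.1736 = 76.2372 − 69.4400 = 6.7972

$6.80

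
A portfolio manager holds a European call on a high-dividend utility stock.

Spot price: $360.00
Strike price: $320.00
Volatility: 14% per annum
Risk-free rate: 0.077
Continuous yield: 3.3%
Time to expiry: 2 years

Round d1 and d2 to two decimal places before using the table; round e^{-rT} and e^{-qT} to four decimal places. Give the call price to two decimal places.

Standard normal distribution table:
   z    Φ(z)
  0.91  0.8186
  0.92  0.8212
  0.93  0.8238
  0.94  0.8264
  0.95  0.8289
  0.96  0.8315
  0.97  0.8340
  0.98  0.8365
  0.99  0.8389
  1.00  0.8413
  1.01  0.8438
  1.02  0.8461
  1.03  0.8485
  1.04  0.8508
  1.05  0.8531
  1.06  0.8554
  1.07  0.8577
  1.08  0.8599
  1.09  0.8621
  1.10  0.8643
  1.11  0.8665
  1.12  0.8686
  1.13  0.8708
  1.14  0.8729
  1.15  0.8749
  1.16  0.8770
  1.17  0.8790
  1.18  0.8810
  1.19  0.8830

σ√T = 0.14 × 1.4142 = 0.1980
d₁ = [ln(360/320) + (0.077 − 0.033 + 0.14²/2)·2] / 0.1980 = [0.1178 + 0.1076] / 0.1980 = 1.1384 which rounds to 1.14
d₂ = d₁ − σ√T = 1.1384 − 0.1980 = 0.9404 which rounds to 0.94
exp(−qT) = exp(−0.033·2) = 0.9361;  exp(−rT) = exp(−0.077·2) = 0.8573
N(d₁) = N(1.14) = 0.8729;  N(d₂) = N(0.94) = 0.8264
C = 360·0.9361·0.8729 − 320·0.8573·0.8264 = 294.1638 − 226.7113 = 67.4525

$67.45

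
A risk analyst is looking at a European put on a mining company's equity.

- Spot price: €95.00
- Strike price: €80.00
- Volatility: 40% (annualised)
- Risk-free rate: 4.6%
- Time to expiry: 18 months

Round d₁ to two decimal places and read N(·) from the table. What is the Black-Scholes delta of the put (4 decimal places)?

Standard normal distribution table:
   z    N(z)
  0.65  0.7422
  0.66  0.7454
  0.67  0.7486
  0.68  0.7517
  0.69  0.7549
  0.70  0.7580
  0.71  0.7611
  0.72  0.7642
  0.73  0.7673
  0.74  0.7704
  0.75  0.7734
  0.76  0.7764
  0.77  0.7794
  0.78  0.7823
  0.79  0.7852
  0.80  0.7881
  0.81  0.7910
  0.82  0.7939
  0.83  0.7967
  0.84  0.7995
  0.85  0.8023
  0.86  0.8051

T = 1.5;  σ√T = 0.4899
d₁ = [ln(95/80) + (0.046 + 0.4²/2)·1.5] / 0.4899 = [0.1719 + 0.1890] / 0.4899 = 0.7366 ⇒ 0.74
N(d₁) = N(0.74) = 0.7704
Δ_put = N(d₁) − 1 = 0.7704 − 1 = -0.2296

-0.2296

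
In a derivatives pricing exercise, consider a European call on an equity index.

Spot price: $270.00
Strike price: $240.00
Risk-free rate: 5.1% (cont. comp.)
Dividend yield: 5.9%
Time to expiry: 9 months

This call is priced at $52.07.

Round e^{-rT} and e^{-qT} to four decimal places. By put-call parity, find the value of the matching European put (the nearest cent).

exp(−qT) = exp(−0.059·0.75) = 0.9567;  exp(−rT) = exp(−0.051·0.75) = 0.9625
Put-call parity: C − P = S·e^(−qT) − K·e^(−rT) = 270·0.9567 − 240·0.9625 = 258.3090 − 231.0000 = 27.3090
P = C − (C − P) = 52.07 − (27.3090) = 24.7610

$24.76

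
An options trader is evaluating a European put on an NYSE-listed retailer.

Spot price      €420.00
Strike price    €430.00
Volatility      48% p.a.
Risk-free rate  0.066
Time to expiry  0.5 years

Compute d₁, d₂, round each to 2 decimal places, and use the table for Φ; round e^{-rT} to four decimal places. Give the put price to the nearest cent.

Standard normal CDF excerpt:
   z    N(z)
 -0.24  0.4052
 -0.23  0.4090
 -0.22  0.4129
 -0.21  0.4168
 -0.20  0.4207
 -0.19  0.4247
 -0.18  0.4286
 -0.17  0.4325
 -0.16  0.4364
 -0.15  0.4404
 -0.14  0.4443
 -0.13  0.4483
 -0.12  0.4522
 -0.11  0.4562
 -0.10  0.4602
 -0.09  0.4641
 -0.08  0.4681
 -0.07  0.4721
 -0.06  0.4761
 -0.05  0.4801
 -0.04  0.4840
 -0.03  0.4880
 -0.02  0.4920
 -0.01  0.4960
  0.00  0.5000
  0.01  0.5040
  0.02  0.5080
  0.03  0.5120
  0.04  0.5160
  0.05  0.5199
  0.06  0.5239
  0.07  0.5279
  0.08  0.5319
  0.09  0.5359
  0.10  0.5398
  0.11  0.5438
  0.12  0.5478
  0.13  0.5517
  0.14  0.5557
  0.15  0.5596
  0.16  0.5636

T = 0.5;  σ√T = 0.3394
d₁ = [ln(420/430) + (0.066 + 0.48²/2)·0.5] / 0.3394 = [-0.0235 + 0.0906] / 0.3394 = 0.1976 ⇒ 0.20
d₂ = d₁ − σ√T = 0.1976 − 0.3394 = -0.1418 ⇒ -0.14
e^(−rT) = e^(−0.066·0.5) = 0.9675
P = 430·0.9675·N(0.14) − 420·N(-0.20) = 430·0.9675·0.5557 − 420·0.4207 = 231.1851 − 176.6940 = 54.4911

€54.49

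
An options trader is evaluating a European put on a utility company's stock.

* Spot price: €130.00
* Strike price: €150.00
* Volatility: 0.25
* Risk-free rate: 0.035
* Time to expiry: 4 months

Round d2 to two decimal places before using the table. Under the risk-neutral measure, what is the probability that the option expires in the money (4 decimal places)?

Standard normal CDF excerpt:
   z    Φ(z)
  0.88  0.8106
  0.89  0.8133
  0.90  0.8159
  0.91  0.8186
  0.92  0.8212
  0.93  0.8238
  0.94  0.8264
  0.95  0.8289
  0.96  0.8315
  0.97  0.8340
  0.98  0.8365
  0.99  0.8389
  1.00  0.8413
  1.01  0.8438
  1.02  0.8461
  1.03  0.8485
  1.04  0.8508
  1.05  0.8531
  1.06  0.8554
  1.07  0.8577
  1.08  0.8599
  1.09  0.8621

T = 0.3333;  σ√T = 0.1443
d₁ = [ln(130/150) + (0.035 + 0.25²/2)·0.3333] / 0.1443 = [-0.1431 + 0.0221] / 0.1443 = -0.8384 ⇒ -0.84
d₂ = d₁ − σ√T = -0.8384 − 0.1443 = -0.9828 ⇒ -0.98
Pr(exercise) under Q = N(−d₂) = N(0.98) = 0.8365

0.8365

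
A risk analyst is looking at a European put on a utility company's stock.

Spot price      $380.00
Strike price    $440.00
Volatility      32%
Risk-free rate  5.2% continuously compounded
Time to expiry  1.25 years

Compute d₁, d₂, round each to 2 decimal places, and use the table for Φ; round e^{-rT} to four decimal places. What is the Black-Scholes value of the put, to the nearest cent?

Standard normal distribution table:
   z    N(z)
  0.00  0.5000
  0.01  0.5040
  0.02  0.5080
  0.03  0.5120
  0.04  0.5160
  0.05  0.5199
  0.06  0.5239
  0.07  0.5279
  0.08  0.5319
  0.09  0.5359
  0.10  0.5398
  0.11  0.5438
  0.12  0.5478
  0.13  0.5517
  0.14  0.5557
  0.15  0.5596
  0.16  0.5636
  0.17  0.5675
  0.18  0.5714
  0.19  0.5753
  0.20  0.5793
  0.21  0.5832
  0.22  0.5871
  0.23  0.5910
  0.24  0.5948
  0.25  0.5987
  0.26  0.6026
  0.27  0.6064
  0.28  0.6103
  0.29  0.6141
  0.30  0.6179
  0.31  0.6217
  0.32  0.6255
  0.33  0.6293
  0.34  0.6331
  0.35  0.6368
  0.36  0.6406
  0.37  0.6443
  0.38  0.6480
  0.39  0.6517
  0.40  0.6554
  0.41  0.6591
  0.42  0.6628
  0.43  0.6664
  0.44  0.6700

$74.20

σ√T = 0.32·√1.25 = 0.3578
d₁ = [ln(380/440) + (0.052 + 0.32²/2)·1.25] / 0.3578 = [-0.1466 + 0.1290] / 0.3578 = -0.0492 ⇒ -0.05
d₂ = d₁ − σ√T = -0.0492 − 0.3578 = -0.4070 ⇒ -0.41
exp(−rT) = exp(−0.052·1.25) = 0.9371
N(−d₂) = N(0.41) = 0.6591;  N(−d₁) = N(0.05) = 0.5199
P = 440·0.9371·0.6591 − 380·0.5199 = 271.7627 − 197.5620 = 74.2007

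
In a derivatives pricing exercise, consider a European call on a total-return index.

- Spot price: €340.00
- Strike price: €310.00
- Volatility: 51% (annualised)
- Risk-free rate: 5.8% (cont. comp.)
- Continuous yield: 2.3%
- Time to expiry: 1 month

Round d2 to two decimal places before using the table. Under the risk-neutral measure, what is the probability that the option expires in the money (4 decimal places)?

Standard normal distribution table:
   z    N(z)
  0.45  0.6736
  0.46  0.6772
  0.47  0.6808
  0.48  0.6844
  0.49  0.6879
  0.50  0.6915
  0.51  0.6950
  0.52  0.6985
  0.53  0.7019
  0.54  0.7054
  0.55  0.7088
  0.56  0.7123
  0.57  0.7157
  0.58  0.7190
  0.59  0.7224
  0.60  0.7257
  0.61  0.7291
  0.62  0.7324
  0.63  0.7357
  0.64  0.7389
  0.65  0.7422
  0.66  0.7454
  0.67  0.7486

0.7157

σ√T = 0.51 × 0.2887 = 0.1472
d₁ = [ln(340/310) + (0.058 − 0.023 + 0.51²/2)·0.08333] / 0.1472 = [0.0924 + 0.0138] / 0.1472 = 0.7209 → 0.72
d₂ = d₁ − σ√T = 0.7209 − 0.1472 = 0.5736 → 0.57
Pr(exercise) under Q = N(d₂) = 0.7157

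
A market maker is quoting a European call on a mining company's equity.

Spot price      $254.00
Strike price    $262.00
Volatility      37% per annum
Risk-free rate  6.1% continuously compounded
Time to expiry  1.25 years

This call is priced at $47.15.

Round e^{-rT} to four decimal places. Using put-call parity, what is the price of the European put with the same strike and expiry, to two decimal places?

exp(−rT) = exp(−0.061·1.25) = 0.9266
Put-call parity: C − P = S − K·e^(−rT) = 254 − 262·0.9266 = 254 − 242.7692 = 11.2308
P = C − (C − P) = 47.15 − (11.2308) = 35.9192

$35.92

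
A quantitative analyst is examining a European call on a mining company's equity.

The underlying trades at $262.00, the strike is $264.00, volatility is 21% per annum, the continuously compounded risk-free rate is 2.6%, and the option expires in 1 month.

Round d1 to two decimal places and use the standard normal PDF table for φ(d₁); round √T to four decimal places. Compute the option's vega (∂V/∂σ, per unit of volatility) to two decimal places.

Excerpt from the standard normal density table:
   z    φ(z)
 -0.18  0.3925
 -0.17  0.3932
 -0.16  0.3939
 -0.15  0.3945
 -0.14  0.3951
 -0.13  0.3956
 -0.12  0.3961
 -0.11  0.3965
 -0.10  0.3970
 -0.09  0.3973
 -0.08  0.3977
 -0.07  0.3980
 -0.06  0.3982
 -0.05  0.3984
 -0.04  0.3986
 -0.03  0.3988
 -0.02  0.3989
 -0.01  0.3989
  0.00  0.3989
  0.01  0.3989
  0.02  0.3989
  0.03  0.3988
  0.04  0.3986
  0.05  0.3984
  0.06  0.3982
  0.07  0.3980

30.12

T = 0.08333;  σ√T = 0.0606
d₁ = [ln(262/264) + (0.026 + ½·0.21²)·0.08333] / (σ√T) = (-0.0076 + 0.0040) / 0.0606 = -0.0594 → -0.06
√T = √0.08333 = 0.2887
φ(d₁) = φ(-0.06) = 0.3982
vega = S·φ(d₁)·√T = 262·0.3982·0.2887 = 30.1196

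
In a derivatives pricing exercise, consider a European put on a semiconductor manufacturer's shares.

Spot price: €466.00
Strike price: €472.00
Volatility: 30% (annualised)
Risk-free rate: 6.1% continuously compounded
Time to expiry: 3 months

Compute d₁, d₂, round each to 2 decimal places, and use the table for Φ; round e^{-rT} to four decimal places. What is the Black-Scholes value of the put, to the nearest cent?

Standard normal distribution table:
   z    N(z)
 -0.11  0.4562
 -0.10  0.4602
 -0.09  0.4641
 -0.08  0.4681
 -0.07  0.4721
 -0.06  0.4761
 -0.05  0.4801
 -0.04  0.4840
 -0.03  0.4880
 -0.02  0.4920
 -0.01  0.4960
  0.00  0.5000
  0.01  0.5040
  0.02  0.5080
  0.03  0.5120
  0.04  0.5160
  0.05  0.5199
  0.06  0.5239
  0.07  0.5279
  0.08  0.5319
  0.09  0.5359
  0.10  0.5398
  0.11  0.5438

σ√T = 0.3·√0.25 = 0.1500
d₁ = [ln(466/472) + (0.061 + ½·0.3²)·0.25] / (σ√T) = (-0.0128 + 0.0265) / 0.1500 = 0.0914 which rounds to 0.09
d₂ = 0.0914 − 0.1500 = -0.0586 which rounds to -0.06
e^(−rT) = e^(−0.061·0.25) = 0.9849
N(−d₂) = N(0.06) = 0.5239;  N(−d₁) = N(-0.09) = 0.4641
P = 472·0.9849·0.5239 − 466·0.4641 = 243.5469 − 216.2706 = 27.2763

€27.28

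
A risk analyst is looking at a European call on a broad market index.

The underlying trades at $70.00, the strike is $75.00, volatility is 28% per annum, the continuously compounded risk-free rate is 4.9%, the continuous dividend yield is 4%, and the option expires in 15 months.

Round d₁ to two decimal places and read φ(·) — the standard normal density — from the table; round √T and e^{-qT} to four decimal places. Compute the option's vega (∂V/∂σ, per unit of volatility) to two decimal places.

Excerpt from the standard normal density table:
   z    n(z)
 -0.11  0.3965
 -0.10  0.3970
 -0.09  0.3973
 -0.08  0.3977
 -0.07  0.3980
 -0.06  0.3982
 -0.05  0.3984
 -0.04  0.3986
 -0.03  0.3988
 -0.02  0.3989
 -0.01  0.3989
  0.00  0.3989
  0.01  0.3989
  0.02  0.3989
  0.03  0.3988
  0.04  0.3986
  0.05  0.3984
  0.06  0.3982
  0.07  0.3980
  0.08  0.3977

29.69

σ√T = 0.28 × 1.1180 = 0.3130
ln(S/K) + (r − q + σ²/2)T = ln(70/75) + (0.049 − 0.04 + 0.28²/2)·1.25 = -0.0690 + 0.0603 = -0.0087
d₁ = -0.0087 / 0.3130 = -0.0279 → -0.03
√T = √1.25 = 1.1180
φ(d₁) = φ(-0.03) = 0.3988
e^(−qT) = e^(−0.04·1.25) = 0.9512
vega = S·e^(−qT)·φ(d₁)·√T = 70·0.9512·0.3988·1.1180 = 29.6870
(Vega is the same for a European call and put with the same parameters.)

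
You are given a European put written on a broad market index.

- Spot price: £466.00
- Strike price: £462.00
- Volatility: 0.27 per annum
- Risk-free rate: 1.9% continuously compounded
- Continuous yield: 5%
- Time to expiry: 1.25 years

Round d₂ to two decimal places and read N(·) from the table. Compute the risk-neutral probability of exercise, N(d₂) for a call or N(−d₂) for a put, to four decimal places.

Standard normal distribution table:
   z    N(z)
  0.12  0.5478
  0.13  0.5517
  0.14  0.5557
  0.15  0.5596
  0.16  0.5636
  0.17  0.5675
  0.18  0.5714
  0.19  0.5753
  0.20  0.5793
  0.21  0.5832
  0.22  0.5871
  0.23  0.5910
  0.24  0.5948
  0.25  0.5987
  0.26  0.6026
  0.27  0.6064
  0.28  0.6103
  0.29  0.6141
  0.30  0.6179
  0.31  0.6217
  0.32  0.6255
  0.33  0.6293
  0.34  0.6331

T = 1.25;  σ√T = 0.3019
d₁ = [ln(466/462) + (0.019 − 0.05 + 0.27²/2)·1.25] / 0.3019 = [0.0086 + 0.0068] / 0.3019 = 0.0511 ≈ 0.05
d₂ = d₁ − σ√T = 0.0511 − 0.3019 = -0.2507 ≈ -0.25
Pr(exercise) under Q = N(−d₂) = N(0.25) = 0.5987

0.5987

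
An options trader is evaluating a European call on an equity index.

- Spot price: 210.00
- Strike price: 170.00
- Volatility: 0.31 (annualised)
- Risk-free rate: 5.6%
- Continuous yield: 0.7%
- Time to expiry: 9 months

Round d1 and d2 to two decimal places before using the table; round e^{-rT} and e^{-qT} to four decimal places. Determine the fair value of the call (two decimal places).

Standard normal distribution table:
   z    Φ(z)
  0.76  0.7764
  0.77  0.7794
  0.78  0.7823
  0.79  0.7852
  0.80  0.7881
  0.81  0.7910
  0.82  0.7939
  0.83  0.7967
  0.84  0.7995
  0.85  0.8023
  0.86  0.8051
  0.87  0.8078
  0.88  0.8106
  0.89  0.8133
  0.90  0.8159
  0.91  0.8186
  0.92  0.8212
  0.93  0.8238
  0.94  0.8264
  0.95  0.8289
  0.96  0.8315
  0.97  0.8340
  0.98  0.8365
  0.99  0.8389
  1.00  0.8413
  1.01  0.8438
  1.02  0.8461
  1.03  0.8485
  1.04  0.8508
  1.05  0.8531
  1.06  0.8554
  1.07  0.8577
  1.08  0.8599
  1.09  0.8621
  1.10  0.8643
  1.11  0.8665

σ√T = 0.31 × 0.8660 = 0.2685
d₁ = [ln(210/170) + (0.056 − 0.007 + 0.31²/2)·0.75] / 0.2685 = [0.2113 + 0.0728] / 0.2685 = 1.0582 → 1.06
d₂ = d₁ − σ√T = 1.0582 − 0.2685 = 0.7897 → 0.79
exp(−qT) = exp(−0.007·0.75) = 0.9948;  exp(−rT) = exp(−0.056·0.75) = 0.9589
N(d₁) = N(1.06) = 0.8554;  N(d₂) = N(0.79) = 0.7852
C = 210·0.9948·0.8554 − 170·0.9589·0.7852 = 178.6999 − 127.9978 = 50.7021

50.70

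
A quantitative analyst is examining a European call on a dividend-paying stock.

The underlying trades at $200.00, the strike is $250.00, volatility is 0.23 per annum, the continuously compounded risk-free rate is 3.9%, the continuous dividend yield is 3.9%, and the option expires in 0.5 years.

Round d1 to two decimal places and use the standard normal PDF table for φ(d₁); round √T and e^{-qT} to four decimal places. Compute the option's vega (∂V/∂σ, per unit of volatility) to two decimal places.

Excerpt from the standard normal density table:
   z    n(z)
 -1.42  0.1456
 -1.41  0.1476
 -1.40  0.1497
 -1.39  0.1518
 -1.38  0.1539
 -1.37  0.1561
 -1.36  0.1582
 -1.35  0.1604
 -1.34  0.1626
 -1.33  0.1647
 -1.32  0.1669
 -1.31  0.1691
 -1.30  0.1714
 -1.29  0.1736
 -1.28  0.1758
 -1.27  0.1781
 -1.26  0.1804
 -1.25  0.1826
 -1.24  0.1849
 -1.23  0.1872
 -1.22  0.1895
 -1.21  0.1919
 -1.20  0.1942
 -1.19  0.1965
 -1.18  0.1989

24.08

σ√T = 0.23 × 0.7071 = 0.1626
d₁ = [ln(200/250) + (0.039 − 0.039 + 0.23²/2)·0.5] / 0.1626 = [-0.2231 + 0.0132] / 0.1626 = -1.2907 which rounds to -1.29
√T = √0.5 = 0.7071
φ(d₁) = φ(-1.29) = 0.1736
e^(−qT) = e^(−0.039·0.5) = 0.9807
vega = S·e^(−qT)·φ(d₁)·√T = 200·0.9807·0.1736·0.7071 = 24.0767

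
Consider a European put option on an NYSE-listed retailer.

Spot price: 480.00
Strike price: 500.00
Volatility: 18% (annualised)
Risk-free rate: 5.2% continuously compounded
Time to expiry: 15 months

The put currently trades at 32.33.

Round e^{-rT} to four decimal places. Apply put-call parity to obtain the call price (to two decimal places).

43.78

exp(−rT) = exp(−0.052·1.25) = 0.9371
Put-call parity: C − P = S − K·e^(−rT) = 480 − 500·0.9371 = 480 − 468.5500 = 11.4500
C = P + (C − P) = 32.33 + (11.4500) = 43.7800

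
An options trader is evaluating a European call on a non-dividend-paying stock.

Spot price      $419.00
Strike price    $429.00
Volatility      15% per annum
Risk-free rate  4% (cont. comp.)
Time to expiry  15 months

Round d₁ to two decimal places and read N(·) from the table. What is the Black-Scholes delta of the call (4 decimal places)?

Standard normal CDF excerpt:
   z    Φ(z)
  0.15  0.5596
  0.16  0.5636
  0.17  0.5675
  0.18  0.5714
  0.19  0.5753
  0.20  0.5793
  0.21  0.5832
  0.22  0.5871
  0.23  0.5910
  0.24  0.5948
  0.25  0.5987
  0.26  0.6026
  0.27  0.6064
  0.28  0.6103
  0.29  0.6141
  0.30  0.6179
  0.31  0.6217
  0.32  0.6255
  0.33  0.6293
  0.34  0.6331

0.5948

σ√T = 0.15 × 1.1180 = 0.1677
d₁ = [ln(419/429) + (0.04 + 0.15²/2)·1.25] / 0.1677 = [-0.0236 + 0.0641] / 0.1677 = 0.2414 ⇒ 0.24
N(d₁) = N(0.24) = 0.5948
Δ_call = N(d₁) = 0.5948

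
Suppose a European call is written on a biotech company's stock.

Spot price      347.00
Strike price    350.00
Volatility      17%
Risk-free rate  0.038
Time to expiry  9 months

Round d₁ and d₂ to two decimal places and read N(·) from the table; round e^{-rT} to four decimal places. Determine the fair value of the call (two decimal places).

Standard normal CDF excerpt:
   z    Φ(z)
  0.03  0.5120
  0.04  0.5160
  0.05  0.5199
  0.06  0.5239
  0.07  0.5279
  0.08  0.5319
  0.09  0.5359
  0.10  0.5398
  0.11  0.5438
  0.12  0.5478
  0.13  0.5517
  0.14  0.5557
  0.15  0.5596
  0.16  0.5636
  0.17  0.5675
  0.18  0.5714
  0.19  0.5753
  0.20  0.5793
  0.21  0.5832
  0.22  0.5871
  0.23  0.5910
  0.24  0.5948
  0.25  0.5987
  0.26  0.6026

24.16

T = 0.75;  σ√T = 0.1472
ln(S/K) + (r + σ²/2)T = ln(347/350) + (0.038 + 0.17²/2)·0.75 = -0.0086 + 0.0393 = 0.0307
d₁ = 0.0307 / 0.1472 = 0.2087 ≈ 0.21
d₂ = d₁ − σ√T = 0.2087 − 0.1472 = 0.0615 ≈ 0.06
e^(−rT) = e^(−0.038·0.75) = 0.9719
N(d₁) = N(0.21) = 0.5832;  N(d₂) = N(0.06) = 0.5239
C = 347·0.5832 − 350·0.9719·0.5239 = 202.3704 − 178.2124 = 24.1580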